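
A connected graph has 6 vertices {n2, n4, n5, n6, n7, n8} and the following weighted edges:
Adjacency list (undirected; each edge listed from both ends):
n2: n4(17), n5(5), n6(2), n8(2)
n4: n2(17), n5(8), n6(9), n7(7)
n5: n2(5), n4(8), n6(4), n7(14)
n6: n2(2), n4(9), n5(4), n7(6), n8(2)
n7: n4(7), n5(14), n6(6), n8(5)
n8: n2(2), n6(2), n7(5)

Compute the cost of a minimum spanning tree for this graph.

20

Grow the tree from n2 using Prim:
Step 1: frontier [n2—n6 2, n2—n8 2, n2—n5 5, n2—n4 17] → take n2—n6 (2); add n6.
Step 2: frontier [n2—n8 2, n2—n5 5, n2—n4 17, n6—n8 2, n5—n6 4, n6—n7 6, n4—n6 9] → take n2—n8 (2); add n8.
Step 3: frontier [n2—n5 5, n2—n4 17, n5—n6 4, n6—n7 6, n4—n6 9, n7—n8 5] → take n5—n6 (4); add n5.
Step 4: frontier [n2—n4 17, n4—n5 8, n5—n7 14, n6—n7 6, n4—n6 9, n7—n8 5] → take n7—n8 (5); add n7.
Step 5: frontier [n2—n4 17, n4—n5 8, n4—n6 9, n4—n7 7] → take n4—n7 (7); add n4.
MST edges: n2—n6, n2—n8, n5—n6, n7—n8, n4—n7; total weight 2+2+4+5+7 = 20.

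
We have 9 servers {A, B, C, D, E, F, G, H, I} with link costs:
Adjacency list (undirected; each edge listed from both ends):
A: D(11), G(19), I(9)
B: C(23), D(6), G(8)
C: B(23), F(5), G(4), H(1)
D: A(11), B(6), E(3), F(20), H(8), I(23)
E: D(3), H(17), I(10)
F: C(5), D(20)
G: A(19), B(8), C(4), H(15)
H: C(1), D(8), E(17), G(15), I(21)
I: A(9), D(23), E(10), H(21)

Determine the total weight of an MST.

46

Kruskal's algorithm — process edges by increasing weight (ties by edge label):
C-H (1): add — endpoints in different components.
D-E (3): add — endpoints in different components.
C-G (4): add — endpoints in different components.
C-F (5): add — endpoints in different components.
B-D (6): add — endpoints in different components.
B-G (8): add — endpoints in different components.
D-H (8): skip — D and H already connected.
A-I (9): add — endpoints in different components.
E-I (10): add — endpoints in different components.
MST edges: C-H, D-E, C-G, C-F, B-D, B-G, A-I, E-I; total weight 1+3+4+5+6+8+9+10 = 46.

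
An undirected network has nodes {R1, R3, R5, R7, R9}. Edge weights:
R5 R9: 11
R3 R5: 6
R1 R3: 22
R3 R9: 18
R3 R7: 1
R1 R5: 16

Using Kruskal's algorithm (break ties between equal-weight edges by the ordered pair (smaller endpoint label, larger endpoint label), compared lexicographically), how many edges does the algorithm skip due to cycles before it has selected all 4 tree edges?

Sort edges by weight, then run Kruskal:
R3 R7 (1): add. Components now {R3,R7} {R1} {R9} {R5}
R3 R5 (6): add. Components now {R3,R5,R7} {R1} {R9}
R5 R9 (11): add. Components now {R3,R5,R7,R9} {R1}
R1 R5 (16): add. Components now {R1,R3,R5,R7,R9}
Edges rejected before the tree was complete: 0.

0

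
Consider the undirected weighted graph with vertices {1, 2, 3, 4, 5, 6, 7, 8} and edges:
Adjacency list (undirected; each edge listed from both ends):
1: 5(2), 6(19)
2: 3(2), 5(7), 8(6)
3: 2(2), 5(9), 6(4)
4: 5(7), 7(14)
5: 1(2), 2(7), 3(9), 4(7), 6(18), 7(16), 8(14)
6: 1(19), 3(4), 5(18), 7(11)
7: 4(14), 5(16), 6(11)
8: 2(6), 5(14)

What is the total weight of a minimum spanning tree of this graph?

Kruskal: consider edges lightest-first.
1—5 (2): add — endpoints in different components.
2—3 (2): add — endpoints in different components.
3—6 (4): add — endpoints in different components.
2—8 (6): add — endpoints in different components.
2—5 (7): add — endpoints in different components.
4—5 (7): add — endpoints in different components.
3—5 (9): skip — 3 and 5 already connected.
6—7 (11): add — endpoints in different components.
MST edges: 1—5, 2—3, 3—6, 2—8, 2—5, 4—5, 6—7; total weight 2+2+4+6+7+7+11 = 39.

39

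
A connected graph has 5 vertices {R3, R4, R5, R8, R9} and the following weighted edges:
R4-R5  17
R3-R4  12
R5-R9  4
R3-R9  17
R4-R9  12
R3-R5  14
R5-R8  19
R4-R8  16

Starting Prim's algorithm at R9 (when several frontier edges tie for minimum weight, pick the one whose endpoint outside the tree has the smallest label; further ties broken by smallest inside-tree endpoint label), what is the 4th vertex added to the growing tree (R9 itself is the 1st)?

R3

Grow the tree from R9 using Prim:
Step 1: frontier [R5-R9 4, R4-R9 12, R3-R9 17] → take R5-R9 (4); add R5.
Step 2: frontier [R3-R5 14, R4-R5 17, R5-R8 19, R4-R9 12, R3-R9 17] → take R4-R9 (12); add R4.
Step 3: frontier [R3-R4 12, R4-R8 16, R3-R5 14, R5-R8 19, R3-R9 17] → take R3-R4 (12); add R3.
Step 4: frontier [R4-R8 16, R5-R8 19] → take R4-R8 (16); add R8.
Vertex order: R9, R5, R4, R3, R8. The 4th vertex is R3.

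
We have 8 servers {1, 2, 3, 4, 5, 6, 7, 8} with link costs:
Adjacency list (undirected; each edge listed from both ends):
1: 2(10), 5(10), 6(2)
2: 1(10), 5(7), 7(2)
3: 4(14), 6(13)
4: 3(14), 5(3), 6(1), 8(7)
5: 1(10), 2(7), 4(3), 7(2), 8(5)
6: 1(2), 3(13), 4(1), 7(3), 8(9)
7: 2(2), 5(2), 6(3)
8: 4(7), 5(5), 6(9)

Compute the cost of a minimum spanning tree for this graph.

Prim's algorithm from 3:
Step 1: frontier [3—6 13, 3—4 14] → take 3—6 (13); add 6.
Step 2: frontier [3—4 14, 4—6 1, 1—6 2, 6—7 3, 6—8 9] → take 4—6 (1); add 4.
Step 3: frontier [4—5 3, 4—8 7, 1—6 2, 6—7 3, 6—8 9] → take 1—6 (2); add 1.
Step 4: frontier [1—2 10, 1—5 10, 4—5 3, 4—8 7, 6—7 3, 6—8 9] → take 4—5 (3); add 5.
Step 5: frontier [1—2 10, 4—8 7, 5—7 2, 5—8 5, 2—5 7, 6—7 3, 6—8 9] → take 5—7 (2); add 7.
Step 6: frontier [1—2 10, 4—8 7, 5—8 5, 2—5 7, 6—8 9, 2—7 2] → take 2—7 (2); add 2.
Step 7: frontier [4—8 7, 5—8 5, 6—8 9] → take 5—8 (5); add 8.
MST edges: 3—6, 4—6, 1—6, 4—5, 5—7, 2—7, 5—8; total weight 13+1+2+3+2+2+5 = 28.

28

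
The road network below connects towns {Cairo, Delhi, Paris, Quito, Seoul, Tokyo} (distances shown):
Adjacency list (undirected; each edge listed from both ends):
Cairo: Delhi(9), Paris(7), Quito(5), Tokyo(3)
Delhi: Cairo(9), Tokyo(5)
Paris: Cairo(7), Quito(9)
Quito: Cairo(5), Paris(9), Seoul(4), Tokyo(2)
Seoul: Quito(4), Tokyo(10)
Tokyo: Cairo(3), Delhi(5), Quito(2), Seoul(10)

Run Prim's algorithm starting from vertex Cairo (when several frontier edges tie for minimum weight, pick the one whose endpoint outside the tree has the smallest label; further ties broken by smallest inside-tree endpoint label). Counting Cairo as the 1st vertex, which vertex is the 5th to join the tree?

Prim's algorithm from Cairo:
Step 1: cheapest edge leaving the tree is Cairo–Tokyo (3); add Tokyo.
Step 2: cheapest edge leaving the tree is Quito–Tokyo (2); add Quito.
Step 3: cheapest edge leaving the tree is Quito–Seoul (4); add Seoul.
Step 4: cheapest edge leaving the tree is Delhi–Tokyo (5); add Delhi.
Step 5: cheapest edge leaving the tree is Cairo–Paris (7); add Paris.
Vertex order: Cairo, Tokyo, Quito, Seoul, Delhi, Paris. The 5th vertex is Delhi.

Delhi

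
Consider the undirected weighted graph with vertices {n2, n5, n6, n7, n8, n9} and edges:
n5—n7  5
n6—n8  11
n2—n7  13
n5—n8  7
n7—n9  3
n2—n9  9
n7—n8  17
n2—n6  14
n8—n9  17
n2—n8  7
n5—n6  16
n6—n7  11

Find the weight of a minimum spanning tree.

33

Kruskal's algorithm — process edges by increasing weight (ties by edge label):
n7—n9 (3): add. Components now {n7,n9} {n6} {n5} {n2} {n8}
n5—n7 (5): add. Components now {n5,n7,n9} {n6} {n2} {n8}
n2—n8 (7): add. Components now {n5,n7,n9} {n6} {n2,n8}
n5—n8 (7): add. Components now {n2,n5,n7,n8,n9} {n6}
n2—n9 (9): skip — n9 and n2 already connected.
n6—n7 (11): add. Components now {n2,n5,n6,n7,n8,n9}
MST edges: n7—n9, n5—n7, n2—n8, n5—n8, n6—n7; total weight 3+5+7+7+11 = 33.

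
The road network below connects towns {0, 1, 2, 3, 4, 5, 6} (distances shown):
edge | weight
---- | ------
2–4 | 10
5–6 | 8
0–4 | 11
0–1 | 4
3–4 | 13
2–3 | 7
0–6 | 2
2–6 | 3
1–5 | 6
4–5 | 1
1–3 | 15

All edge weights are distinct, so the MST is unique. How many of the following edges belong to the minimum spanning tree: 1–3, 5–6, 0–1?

1

Kruskal: consider edges lightest-first.
4–5 (1): add — endpoints in different components.
0–6 (2): add — endpoints in different components.
2–6 (3): add — endpoints in different components.
0–1 (4): add — endpoints in different components.
1–5 (6): add — endpoints in different components.
2–3 (7): add — endpoints in different components.
MST edge set: {4–5, 0–6, 2–6, 0–1, 1–5, 2–3}.
Of the listed edges, {0–1} are in the MST → 1.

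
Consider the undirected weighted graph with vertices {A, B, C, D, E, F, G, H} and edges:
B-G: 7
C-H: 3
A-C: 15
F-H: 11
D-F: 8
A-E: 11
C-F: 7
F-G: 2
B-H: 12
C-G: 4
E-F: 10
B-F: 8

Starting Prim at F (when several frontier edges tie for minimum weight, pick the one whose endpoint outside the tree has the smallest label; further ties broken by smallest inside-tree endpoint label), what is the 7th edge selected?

A-E

Prim, starting at F.
Step 1: cheapest edge leaving the tree is F-G (2); add G.
Step 2: cheapest edge leaving the tree is C-G (4); add C.
Step 3: cheapest edge leaving the tree is C-H (3); add H.
Step 4: cheapest edge leaving the tree is B-G (7); add B.
Step 5: cheapest edge leaving the tree is D-F (8); add D.
Step 6: cheapest edge leaving the tree is E-F (10); add E.
Step 7: cheapest edge leaving the tree is A-E (11); add A.
The 7th edge added is A-E.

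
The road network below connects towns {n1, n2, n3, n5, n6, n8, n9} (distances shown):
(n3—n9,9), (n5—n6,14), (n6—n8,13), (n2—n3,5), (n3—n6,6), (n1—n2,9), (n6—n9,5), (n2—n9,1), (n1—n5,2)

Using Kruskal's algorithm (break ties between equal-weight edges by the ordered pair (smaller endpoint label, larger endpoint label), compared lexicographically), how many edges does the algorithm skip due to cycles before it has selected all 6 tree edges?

Sort edges by weight, then run Kruskal:
n2—n9 (1): add. Components now {n3} {n8} {n5} {n2,n9} {n1} {n6}
n1—n5 (2): add. Components now {n3} {n8} {n1,n5} {n2,n9} {n6}
n2—n3 (5): add. Components now {n2,n3,n9} {n8} {n1,n5} {n6}
n6—n9 (5): add. Components now {n2,n3,n6,n9} {n8} {n1,n5}
n3—n6 (6): skip — n3 and n6 already connected.
n1—n2 (9): add. Components now {n1,n2,n3,n5,n6,n9} {n8}
n3—n9 (9): skip — n3 and n9 already connected.
n6—n8 (13): add. Components now {n1,n2,n3,n5,n6,n8,n9}
Edges rejected before the tree was complete: 2.

2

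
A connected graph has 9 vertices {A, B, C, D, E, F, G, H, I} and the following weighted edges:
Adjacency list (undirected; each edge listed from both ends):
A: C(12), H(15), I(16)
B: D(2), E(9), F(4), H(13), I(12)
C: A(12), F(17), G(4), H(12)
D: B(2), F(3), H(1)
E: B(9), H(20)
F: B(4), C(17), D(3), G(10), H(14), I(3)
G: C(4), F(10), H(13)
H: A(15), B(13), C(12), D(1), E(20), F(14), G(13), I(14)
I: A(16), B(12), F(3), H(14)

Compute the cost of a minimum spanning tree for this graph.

Kruskal's algorithm — process edges by increasing weight (ties by edge label):
D-H (1): add — endpoints in different components.
B-D (2): add — endpoints in different components.
D-F (3): add — endpoints in different components.
F-I (3): add — endpoints in different components.
B-F (4): skip — B and F already connected.
C-G (4): add — endpoints in different components.
B-E (9): add — endpoints in different components.
F-G (10): add — endpoints in different components.
A-C (12): add — endpoints in different components.
MST edges: D-H, B-D, D-F, F-I, C-G, B-E, F-G, A-C; total weight 1+2+3+3+4+9+10+12 = 44.

44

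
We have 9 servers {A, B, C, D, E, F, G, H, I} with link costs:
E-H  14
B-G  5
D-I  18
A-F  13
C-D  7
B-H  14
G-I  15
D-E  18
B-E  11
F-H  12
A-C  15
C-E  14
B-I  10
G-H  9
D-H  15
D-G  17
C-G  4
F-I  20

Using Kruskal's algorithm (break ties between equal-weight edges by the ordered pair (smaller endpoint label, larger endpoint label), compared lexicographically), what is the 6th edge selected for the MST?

Sort edges by weight, then run Kruskal:
C-G (4): add — endpoints in different components.
B-G (5): add — endpoints in different components.
C-D (7): add — endpoints in different components.
G-H (9): add — endpoints in different components.
B-I (10): add — endpoints in different components.
B-E (11): add — endpoints in different components.
F-H (12): add — endpoints in different components.
A-F (13): add — endpoints in different components.
The 6th edge added is B-E.

B-E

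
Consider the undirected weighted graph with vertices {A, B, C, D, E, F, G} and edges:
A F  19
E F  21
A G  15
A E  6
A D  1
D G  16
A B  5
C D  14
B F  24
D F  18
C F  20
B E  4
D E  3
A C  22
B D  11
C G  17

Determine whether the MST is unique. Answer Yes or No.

Yes

Kruskal's algorithm — process edges by increasing weight (ties by edge label):
A D (1): add. Components now {A,D} {B} {C} {E} {F} {G}
D E (3): add. Components now {A,D,E} {B} {C} {F} {G}
B E (4): add. Components now {A,B,D,E} {C} {F} {G}
A B (5): skip — A and B already connected.
A E (6): skip — A and E already connected.
B D (11): skip — B and D already connected.
C D (14): add. Components now {A,B,C,D,E} {F} {G}
A G (15): add. Components now {A,B,C,D,E,G} {F}
D G (16): skip — D and G already connected.
C G (17): skip — C and G already connected.
D F (18): add. Components now {A,B,C,D,E,F,G}
Every non-tree edge has weight strictly greater than the heaviest edge on the tree path between its endpoints, so the MST is unique.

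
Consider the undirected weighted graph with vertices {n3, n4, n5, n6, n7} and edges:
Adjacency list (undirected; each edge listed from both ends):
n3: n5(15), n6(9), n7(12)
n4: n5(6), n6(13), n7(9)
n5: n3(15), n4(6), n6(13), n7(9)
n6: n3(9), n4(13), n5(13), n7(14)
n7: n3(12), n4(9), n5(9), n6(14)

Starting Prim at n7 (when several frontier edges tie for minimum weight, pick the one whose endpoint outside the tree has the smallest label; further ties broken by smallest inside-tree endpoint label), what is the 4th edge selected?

n3-n6

Grow the tree from n7 using Prim:
Step 1: frontier [n4—n7 9, n5—n7 9, n3—n7 12, n6—n7 14] → take n4—n7 (9); add n4.
Step 2: frontier [n4—n5 6, n4—n6 13, n5—n7 9, n3—n7 12, n6—n7 14] → take n4—n5 (6); add n5.
Step 3: frontier [n4—n6 13, n5—n6 13, n3—n5 15, n3—n7 12, n6—n7 14] → take n3—n7 (12); add n3.
Step 4: frontier [n3—n6 9, n4—n6 13, n5—n6 13, n6—n7 14] → take n3—n6 (9); add n6.
The 4th edge added is n3—n6.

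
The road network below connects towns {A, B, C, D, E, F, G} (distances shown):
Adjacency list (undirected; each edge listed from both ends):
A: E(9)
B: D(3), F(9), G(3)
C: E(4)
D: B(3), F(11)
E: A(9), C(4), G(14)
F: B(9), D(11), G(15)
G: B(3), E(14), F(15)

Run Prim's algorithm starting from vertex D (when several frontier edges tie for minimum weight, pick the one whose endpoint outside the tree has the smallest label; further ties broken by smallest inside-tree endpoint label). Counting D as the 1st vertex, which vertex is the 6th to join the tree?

Prim's algorithm from D:
Step 1: cheapest edge leaving the tree is B–D (3); add B.
Step 2: cheapest edge leaving the tree is B–G (3); add G.
Step 3: cheapest edge leaving the tree is B–F (9); add F.
Step 4: cheapest edge leaving the tree is E–G (14); add E.
Step 5: cheapest edge leaving the tree is C–E (4); add C.
Step 6: cheapest edge leaving the tree is A–E (9); add A.
Vertex order: D, B, G, F, E, C, A. The 6th vertex is C.

C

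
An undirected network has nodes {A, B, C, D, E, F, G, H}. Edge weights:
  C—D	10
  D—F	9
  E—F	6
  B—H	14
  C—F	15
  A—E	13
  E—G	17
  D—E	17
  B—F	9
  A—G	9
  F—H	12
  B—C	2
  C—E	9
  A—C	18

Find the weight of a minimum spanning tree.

Kruskal's algorithm — process edges by increasing weight (ties by edge label):
B—C (2): add — endpoints in different components.
E—F (6): add — endpoints in different components.
A—G (9): add — endpoints in different components.
B—F (9): add — endpoints in different components.
C—E (9): skip — C and E already connected.
D—F (9): add — endpoints in different components.
C—D (10): skip — C and D already connected.
F—H (12): add — endpoints in different components.
A—E (13): add — endpoints in different components.
MST edges: B—C, E—F, A—G, B—F, D—F, F—H, A—E; total weight 2+6+9+9+9+12+13 = 60.

60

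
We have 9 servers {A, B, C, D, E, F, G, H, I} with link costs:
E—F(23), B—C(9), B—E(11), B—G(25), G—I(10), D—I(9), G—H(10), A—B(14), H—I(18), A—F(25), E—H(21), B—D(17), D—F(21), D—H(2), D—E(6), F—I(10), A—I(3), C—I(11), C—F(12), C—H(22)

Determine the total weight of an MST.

Prim, starting at A.
Step 1: cheapest edge leaving the tree is A—I (3); add I.
Step 2: cheapest edge leaving the tree is D—I (9); add D.
Step 3: cheapest edge leaving the tree is D—H (2); add H.
Step 4: cheapest edge leaving the tree is D—E (6); add E.
Step 5: cheapest edge leaving the tree is F—I (10); add F.
Step 6: cheapest edge leaving the tree is G—H (10); add G.
Step 7: cheapest edge leaving the tree is B—E (11); add B.
Step 8: cheapest edge leaving the tree is B—C (9); add C.
MST edges: A—I, D—I, D—H, D—E, F—I, G—H, B—E, B—C; total weight 3+9+2+6+10+10+11+9 = 60.

60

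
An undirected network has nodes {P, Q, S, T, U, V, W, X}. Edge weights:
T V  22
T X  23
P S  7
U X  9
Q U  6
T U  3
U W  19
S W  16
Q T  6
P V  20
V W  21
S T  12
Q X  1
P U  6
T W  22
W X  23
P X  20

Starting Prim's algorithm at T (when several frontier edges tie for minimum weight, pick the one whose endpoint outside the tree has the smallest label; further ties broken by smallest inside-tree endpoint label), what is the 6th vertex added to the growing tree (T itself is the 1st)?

S

Prim, starting at T.
Step 1: cheapest edge leaving the tree is T U (3); add U.
Step 2: cheapest edge leaving the tree is P U (6); add P.
Step 3: cheapest edge leaving the tree is Q T (6); add Q.
Step 4: cheapest edge leaving the tree is Q X (1); add X.
Step 5: cheapest edge leaving the tree is P S (7); add S.
Step 6: cheapest edge leaving the tree is S W (16); add W.
Step 7: cheapest edge leaving the tree is P V (20); add V.
Vertex order: T, U, P, Q, X, S, W, V. The 6th vertex is S.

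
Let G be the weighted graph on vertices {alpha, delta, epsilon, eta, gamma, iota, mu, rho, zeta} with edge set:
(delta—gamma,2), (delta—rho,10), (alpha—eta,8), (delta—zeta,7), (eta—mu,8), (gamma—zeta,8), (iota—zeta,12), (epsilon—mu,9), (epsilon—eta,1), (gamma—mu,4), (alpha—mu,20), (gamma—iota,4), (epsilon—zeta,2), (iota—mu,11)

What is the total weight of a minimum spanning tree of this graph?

Prim, starting at iota.
Step 1: frontier [gamma—iota 4, iota—mu 11, iota—zeta 12] → take gamma—iota (4); add gamma.
Step 2: frontier [delta—gamma 2, gamma—mu 4, gamma—zeta 8, iota—mu 11, iota—zeta 12] → take delta—gamma (2); add delta.
Step 3: frontier [delta—zeta 7, delta—rho 10, gamma—mu 4, gamma—zeta 8, iota—mu 11, iota—zeta 12] → take gamma—mu (4); add mu.
Step 4: frontier [delta—zeta 7, delta—rho 10, gamma—zeta 8, iota—zeta 12, eta—mu 8, epsilon—mu 9, alpha—mu 20] → take delta—zeta (7); add zeta.
Step 5: frontier [delta—rho 10, eta—mu 8, epsilon—mu 9, alpha—mu 20, epsilon—zeta 2] → take epsilon—zeta (2); add epsilon.
Step 6: frontier [delta—rho 10, epsilon—eta 1, eta—mu 8, alpha—mu 20] → take epsilon—eta (1); add eta.
Step 7: frontier [delta—rho 10, alpha—eta 8, alpha—mu 20] → take alpha—eta (8); add alpha.
Step 8: frontier [delta—rho 10] → take delta—rho (10); add rho.
MST edges: gamma—iota, delta—gamma, gamma—mu, delta—zeta, epsilon—zeta, epsilon—eta, alpha—eta, delta—rho; total weight 4+2+4+7+2+1+8+10 = 38.

38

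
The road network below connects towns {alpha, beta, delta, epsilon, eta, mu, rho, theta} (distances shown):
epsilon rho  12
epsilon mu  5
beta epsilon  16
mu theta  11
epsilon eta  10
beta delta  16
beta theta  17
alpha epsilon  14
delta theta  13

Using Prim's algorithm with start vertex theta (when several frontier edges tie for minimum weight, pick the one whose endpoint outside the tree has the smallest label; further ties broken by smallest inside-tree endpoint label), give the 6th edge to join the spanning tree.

Prim, starting at theta.
Step 1: frontier [mu theta 11, delta theta 13, beta theta 17] → take mu theta (11); add mu.
Step 2: frontier [epsilon mu 5, delta theta 13, beta theta 17] → take epsilon mu (5); add epsilon.
Step 3: frontier [epsilon eta 10, epsilon rho 12, alpha epsilon 14, beta epsilon 16, delta theta 13, beta theta 17] → take epsilon eta (10); add eta.
Step 4: frontier [epsilon rho 12, alpha epsilon 14, beta epsilon 16, delta theta 13, beta theta 17] → take epsilon rho (12); add rho.
Step 5: frontier [alpha epsilon 14, beta epsilon 16, delta theta 13, beta theta 17] → take delta theta (13); add delta.
Step 6: frontier [beta delta 16, alpha epsilon 14, beta epsilon 16, beta theta 17] → take alpha epsilon (14); add alpha.
Step 7: frontier [beta delta 16, beta epsilon 16, beta theta 17] → take beta delta (16); add beta.
The 6th edge added is alpha epsilon.

alpha-epsilon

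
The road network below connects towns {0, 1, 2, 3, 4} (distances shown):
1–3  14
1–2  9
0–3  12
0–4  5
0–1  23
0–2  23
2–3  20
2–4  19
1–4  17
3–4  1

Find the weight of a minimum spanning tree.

29

Prim's algorithm from 2:
Step 1: frontier [1–2 9, 2–4 19, 2–3 20, 0–2 23] → take 1–2 (9); add 1.
Step 2: frontier [1–3 14, 1–4 17, 0–1 23, 2–4 19, 2–3 20, 0–2 23] → take 1–3 (14); add 3.
Step 3: frontier [1–4 17, 0–1 23, 2–4 19, 0–2 23, 3–4 1, 0–3 12] → take 3–4 (1); add 4.
Step 4: frontier [0–1 23, 0–2 23, 0–3 12, 0–4 5] → take 0–4 (5); add 0.
MST edges: 1–2, 1–3, 3–4, 0–4; total weight 9+14+1+5 = 29.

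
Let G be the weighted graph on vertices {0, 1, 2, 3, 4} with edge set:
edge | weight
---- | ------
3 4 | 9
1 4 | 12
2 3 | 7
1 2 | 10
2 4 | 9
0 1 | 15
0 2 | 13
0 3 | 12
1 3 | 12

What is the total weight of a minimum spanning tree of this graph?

Sort edges by weight, then run Kruskal:
2 3 (7): add — endpoints in different components.
2 4 (9): add — endpoints in different components.
3 4 (9): skip — 3 and 4 already connected.
1 2 (10): add — endpoints in different components.
0 3 (12): add — endpoints in different components.
MST edges: 2 3, 2 4, 1 2, 0 3; total weight 7+9+10+12 = 38.

38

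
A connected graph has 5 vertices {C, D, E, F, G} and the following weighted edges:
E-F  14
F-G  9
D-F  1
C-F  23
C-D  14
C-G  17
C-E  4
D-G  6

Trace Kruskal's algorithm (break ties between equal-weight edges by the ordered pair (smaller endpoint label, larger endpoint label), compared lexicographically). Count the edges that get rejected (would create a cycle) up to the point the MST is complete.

Sort edges by weight, then run Kruskal:
D-F (1): add. Components now {C} {D,F} {E} {G}
C-E (4): add. Components now {C,E} {D,F} {G}
D-G (6): add. Components now {C,E} {D,F,G}
F-G (9): skip — F and G already connected.
C-D (14): add. Components now {C,D,E,F,G}
Edges rejected before the tree was complete: 1.

1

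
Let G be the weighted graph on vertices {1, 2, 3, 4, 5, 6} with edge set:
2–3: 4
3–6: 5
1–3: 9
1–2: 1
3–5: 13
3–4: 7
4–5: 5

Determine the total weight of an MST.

22

Kruskal: consider edges lightest-first.
1–2 (1): add. Components now {1,2} {3} {4} {5} {6}
2–3 (4): add. Components now {1,2,3} {4} {5} {6}
3–6 (5): add. Components now {1,2,3,6} {4} {5}
4–5 (5): add. Components now {1,2,3,6} {4,5}
3–4 (7): add. Components now {1,2,3,4,5,6}
MST edges: 1–2, 2–3, 3–6, 4–5, 3–4; total weight 1+4+5+5+7 = 22.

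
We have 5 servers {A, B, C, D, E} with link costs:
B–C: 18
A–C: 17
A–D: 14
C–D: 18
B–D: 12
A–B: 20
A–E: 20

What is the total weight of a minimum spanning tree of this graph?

Grow the tree from A using Prim:
Step 1: frontier [A–D 14, A–C 17, A–B 20, A–E 20] → take A–D (14); add D.
Step 2: frontier [A–C 17, A–B 20, A–E 20, B–D 12, C–D 18] → take B–D (12); add B.
Step 3: frontier [A–C 17, A–E 20, B–C 18, C–D 18] → take A–C (17); add C.
Step 4: frontier [A–E 20] → take A–E (20); add E.
MST edges: A–D, B–D, A–C, A–E; total weight 14+12+17+20 = 63.

63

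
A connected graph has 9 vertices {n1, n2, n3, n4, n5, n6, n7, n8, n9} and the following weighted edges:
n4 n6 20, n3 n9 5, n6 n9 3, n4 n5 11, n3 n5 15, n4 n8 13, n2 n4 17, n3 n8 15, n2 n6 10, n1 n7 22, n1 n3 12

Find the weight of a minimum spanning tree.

91

Prim, starting at n6.
Step 1: cheapest edge leaving the tree is n6 n9 (3); add n9.
Step 2: cheapest edge leaving the tree is n3 n9 (5); add n3.
Step 3: cheapest edge leaving the tree is n2 n6 (10); add n2.
Step 4: cheapest edge leaving the tree is n1 n3 (12); add n1.
Step 5: cheapest edge leaving the tree is n3 n5 (15); add n5.
Step 6: cheapest edge leaving the tree is n4 n5 (11); add n4.
Step 7: cheapest edge leaving the tree is n4 n8 (13); add n8.
Step 8: cheapest edge leaving the tree is n1 n7 (22); add n7.
MST edges: n6 n9, n3 n9, n2 n6, n1 n3, n3 n5, n4 n5, n4 n8, n1 n7; total weight 3+5+10+12+15+11+13+22 = 91.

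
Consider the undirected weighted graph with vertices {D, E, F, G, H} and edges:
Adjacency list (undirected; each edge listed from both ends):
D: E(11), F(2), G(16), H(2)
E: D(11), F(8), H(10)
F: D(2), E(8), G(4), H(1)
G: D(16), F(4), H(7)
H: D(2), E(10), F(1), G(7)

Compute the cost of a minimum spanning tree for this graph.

Sort edges by weight, then run Kruskal:
F–H (1): add. Components now {D} {E} {F,H} {G}
D–F (2): add. Components now {D,F,H} {E} {G}
D–H (2): skip — D and H already connected.
F–G (4): add. Components now {D,F,G,H} {E}
G–H (7): skip — G and H already connected.
E–F (8): add. Components now {D,E,F,G,H}
MST edges: F–H, D–F, F–G, E–F; total weight 1+2+4+8 = 15.

15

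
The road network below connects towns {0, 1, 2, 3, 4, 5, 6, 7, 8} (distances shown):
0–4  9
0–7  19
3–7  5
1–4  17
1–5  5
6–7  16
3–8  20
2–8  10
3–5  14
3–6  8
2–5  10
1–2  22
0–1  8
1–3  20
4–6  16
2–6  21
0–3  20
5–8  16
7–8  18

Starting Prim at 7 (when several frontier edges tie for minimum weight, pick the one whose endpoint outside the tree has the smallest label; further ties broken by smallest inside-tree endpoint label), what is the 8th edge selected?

2-8

Prim, starting at 7.
Step 1: cheapest edge leaving the tree is 3–7 (5); add 3.
Step 2: cheapest edge leaving the tree is 3–6 (8); add 6.
Step 3: cheapest edge leaving the tree is 3–5 (14); add 5.
Step 4: cheapest edge leaving the tree is 1–5 (5); add 1.
Step 5: cheapest edge leaving the tree is 0–1 (8); add 0.
Step 6: cheapest edge leaving the tree is 0–4 (9); add 4.
Step 7: cheapest edge leaving the tree is 2–5 (10); add 2.
Step 8: cheapest edge leaving the tree is 2–8 (10); add 8.
The 8th edge added is 2–8.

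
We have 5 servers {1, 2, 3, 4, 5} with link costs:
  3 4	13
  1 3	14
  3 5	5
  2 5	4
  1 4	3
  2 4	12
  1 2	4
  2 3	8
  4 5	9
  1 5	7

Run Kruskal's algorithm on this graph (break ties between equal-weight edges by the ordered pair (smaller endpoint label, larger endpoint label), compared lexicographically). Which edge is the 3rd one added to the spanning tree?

Sort edges by weight, then run Kruskal:
1 4 (3): add — endpoints in different components.
1 2 (4): add — endpoints in different components.
2 5 (4): add — endpoints in different components.
3 5 (5): add — endpoints in different components.
The 3rd edge added is 2 5.

2-5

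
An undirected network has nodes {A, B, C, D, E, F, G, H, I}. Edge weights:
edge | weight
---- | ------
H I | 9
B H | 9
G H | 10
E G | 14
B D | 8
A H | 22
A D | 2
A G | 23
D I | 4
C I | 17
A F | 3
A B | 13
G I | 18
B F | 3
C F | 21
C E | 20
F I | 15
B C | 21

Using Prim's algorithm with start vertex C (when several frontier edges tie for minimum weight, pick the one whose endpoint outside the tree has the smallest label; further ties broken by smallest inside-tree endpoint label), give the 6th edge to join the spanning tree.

Grow the tree from C using Prim:
Step 1: cheapest edge leaving the tree is C I (17); add I.
Step 2: cheapest edge leaving the tree is D I (4); add D.
Step 3: cheapest edge leaving the tree is A D (2); add A.
Step 4: cheapest edge leaving the tree is A F (3); add F.
Step 5: cheapest edge leaving the tree is B F (3); add B.
Step 6: cheapest edge leaving the tree is B H (9); add H.
Step 7: cheapest edge leaving the tree is G H (10); add G.
Step 8: cheapest edge leaving the tree is E G (14); add E.
The 6th edge added is B H.

B-H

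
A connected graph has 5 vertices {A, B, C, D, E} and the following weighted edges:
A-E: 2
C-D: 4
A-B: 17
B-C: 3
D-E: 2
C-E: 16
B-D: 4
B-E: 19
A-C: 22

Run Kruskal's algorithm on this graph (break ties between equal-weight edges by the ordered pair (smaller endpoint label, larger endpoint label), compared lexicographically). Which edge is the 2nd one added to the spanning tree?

Sort edges by weight, then run Kruskal:
A-E (2): add. Components now {A,E} {B} {C} {D}
D-E (2): add. Components now {A,D,E} {B} {C}
B-C (3): add. Components now {A,D,E} {B,C}
B-D (4): add. Components now {A,B,C,D,E}
The 2nd edge added is D-E.

D-E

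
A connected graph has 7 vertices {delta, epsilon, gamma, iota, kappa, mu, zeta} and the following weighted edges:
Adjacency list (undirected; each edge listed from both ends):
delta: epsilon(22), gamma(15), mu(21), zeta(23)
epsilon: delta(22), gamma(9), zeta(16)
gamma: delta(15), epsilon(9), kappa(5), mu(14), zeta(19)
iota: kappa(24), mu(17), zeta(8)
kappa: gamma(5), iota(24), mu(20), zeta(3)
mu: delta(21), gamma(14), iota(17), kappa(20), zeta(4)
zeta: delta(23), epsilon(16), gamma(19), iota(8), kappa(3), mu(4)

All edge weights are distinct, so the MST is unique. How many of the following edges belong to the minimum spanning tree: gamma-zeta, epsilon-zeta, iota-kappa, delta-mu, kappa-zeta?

Kruskal's algorithm — process edges by increasing weight (ties by edge label):
kappa-zeta (3): add. Components now {kappa,zeta} {mu} {epsilon} {gamma} {delta} {iota}
mu-zeta (4): add. Components now {kappa,mu,zeta} {epsilon} {gamma} {delta} {iota}
gamma-kappa (5): add. Components now {gamma,kappa,mu,zeta} {epsilon} {delta} {iota}
iota-zeta (8): add. Components now {gamma,iota,kappa,mu,zeta} {epsilon} {delta}
epsilon-gamma (9): add. Components now {epsilon,gamma,iota,kappa,mu,zeta} {delta}
gamma-mu (14): skip — mu and gamma already connected.
delta-gamma (15): add. Components now {delta,epsilon,gamma,iota,kappa,mu,zeta}
MST edge set: {kappa-zeta, mu-zeta, gamma-kappa, iota-zeta, epsilon-gamma, delta-gamma}.
Of the listed edges, {kappa-zeta} are in the MST → 1.

1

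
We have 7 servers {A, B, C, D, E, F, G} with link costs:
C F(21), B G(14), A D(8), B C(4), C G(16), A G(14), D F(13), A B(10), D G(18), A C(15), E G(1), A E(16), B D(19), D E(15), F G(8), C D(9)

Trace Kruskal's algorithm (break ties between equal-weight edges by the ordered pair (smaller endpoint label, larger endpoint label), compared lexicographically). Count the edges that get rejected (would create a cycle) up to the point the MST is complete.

1

Sort edges by weight, then run Kruskal:
E G (1): add — endpoints in different components.
B C (4): add — endpoints in different components.
A D (8): add — endpoints in different components.
F G (8): add — endpoints in different components.
C D (9): add — endpoints in different components.
A B (10): skip — A and B already connected.
D F (13): add — endpoints in different components.
Edges rejected before the tree was complete: 1.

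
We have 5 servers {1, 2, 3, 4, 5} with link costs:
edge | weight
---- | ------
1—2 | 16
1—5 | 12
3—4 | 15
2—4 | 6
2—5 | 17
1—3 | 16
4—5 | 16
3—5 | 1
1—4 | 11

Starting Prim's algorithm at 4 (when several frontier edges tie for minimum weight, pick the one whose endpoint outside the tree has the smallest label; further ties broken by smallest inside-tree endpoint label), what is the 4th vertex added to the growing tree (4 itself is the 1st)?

5

Grow the tree from 4 using Prim:
Step 1: cheapest edge leaving the tree is 2—4 (6); add 2.
Step 2: cheapest edge leaving the tree is 1—4 (11); add 1.
Step 3: cheapest edge leaving the tree is 1—5 (12); add 5.
Step 4: cheapest edge leaving the tree is 3—5 (1); add 3.
Vertex order: 4, 2, 1, 5, 3. The 4th vertex is 5.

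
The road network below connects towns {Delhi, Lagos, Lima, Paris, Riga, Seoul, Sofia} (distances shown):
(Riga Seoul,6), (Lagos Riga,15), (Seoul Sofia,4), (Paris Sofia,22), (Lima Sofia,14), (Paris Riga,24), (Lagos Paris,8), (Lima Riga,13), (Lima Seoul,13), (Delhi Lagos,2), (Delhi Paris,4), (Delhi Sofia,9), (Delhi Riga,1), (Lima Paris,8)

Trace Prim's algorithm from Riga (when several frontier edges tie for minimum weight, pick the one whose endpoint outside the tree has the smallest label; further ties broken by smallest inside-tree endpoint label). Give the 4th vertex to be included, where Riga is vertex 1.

Grow the tree from Riga using Prim:
Step 1: cheapest edge leaving the tree is Delhi Riga (1); add Delhi.
Step 2: cheapest edge leaving the tree is Delhi Lagos (2); add Lagos.
Step 3: cheapest edge leaving the tree is Delhi Paris (4); add Paris.
Step 4: cheapest edge leaving the tree is Riga Seoul (6); add Seoul.
Step 5: cheapest edge leaving the tree is Seoul Sofia (4); add Sofia.
Step 6: cheapest edge leaving the tree is Lima Paris (8); add Lima.
Vertex order: Riga, Delhi, Lagos, Paris, Seoul, Sofia, Lima. The 4th vertex is Paris.

Paris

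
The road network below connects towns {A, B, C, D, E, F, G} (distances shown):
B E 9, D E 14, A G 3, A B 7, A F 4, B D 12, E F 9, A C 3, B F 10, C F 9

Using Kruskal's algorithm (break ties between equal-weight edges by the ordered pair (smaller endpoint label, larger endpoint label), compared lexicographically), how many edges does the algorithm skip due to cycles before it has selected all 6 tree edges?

Sort edges by weight, then run Kruskal:
A C (3): add — endpoints in different components.
A G (3): add — endpoints in different components.
A F (4): add — endpoints in different components.
A B (7): add — endpoints in different components.
B E (9): add — endpoints in different components.
C F (9): skip — C and F already connected.
E F (9): skip — E and F already connected.
B F (10): skip — B and F already connected.
B D (12): add — endpoints in different components.
Edges rejected before the tree was complete: 3.

3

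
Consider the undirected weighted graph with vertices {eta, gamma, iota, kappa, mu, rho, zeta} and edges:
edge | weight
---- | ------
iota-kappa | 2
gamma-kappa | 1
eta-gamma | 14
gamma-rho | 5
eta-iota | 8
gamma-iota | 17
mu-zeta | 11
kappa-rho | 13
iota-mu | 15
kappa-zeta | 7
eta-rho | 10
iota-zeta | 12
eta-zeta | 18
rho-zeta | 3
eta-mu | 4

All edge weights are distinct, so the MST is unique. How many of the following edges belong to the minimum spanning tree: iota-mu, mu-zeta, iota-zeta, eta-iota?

1

Kruskal's algorithm — process edges by increasing weight (ties by edge label):
gamma-kappa (1): add — endpoints in different components.
iota-kappa (2): add — endpoints in different components.
rho-zeta (3): add — endpoints in different components.
eta-mu (4): add — endpoints in different components.
gamma-rho (5): add — endpoints in different components.
kappa-zeta (7): skip — kappa and zeta already connected.
eta-iota (8): add — endpoints in different components.
MST edge set: {gamma-kappa, iota-kappa, rho-zeta, eta-mu, gamma-rho, eta-iota}.
Of the listed edges, {eta-iota} are in the MST → 1.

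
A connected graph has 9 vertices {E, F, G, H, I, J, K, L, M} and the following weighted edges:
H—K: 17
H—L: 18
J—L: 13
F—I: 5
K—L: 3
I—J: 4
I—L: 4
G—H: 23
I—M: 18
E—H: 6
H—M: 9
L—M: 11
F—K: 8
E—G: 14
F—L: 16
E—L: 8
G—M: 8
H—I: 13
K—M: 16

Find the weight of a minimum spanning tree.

47

Kruskal: consider edges lightest-first.
K—L (3): add — endpoints in different components.
I—J (4): add — endpoints in different components.
I—L (4): add — endpoints in different components.
F—I (5): add — endpoints in different components.
E—H (6): add — endpoints in different components.
E—L (8): add — endpoints in different components.
F—K (8): skip — F and K already connected.
G—M (8): add — endpoints in different components.
H—M (9): add — endpoints in different components.
MST edges: K—L, I—J, I—L, F—I, E—H, E—L, G—M, H—M; total weight 3+4+4+5+6+8+8+9 = 47.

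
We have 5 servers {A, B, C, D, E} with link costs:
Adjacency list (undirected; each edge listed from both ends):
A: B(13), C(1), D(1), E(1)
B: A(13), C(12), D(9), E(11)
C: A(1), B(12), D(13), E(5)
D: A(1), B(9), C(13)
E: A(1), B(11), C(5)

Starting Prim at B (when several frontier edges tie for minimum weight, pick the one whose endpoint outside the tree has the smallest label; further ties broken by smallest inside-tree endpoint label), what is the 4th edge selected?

A-E

Grow the tree from B using Prim:
Step 1: frontier [B D 9, B E 11, B C 12, A B 13] → take B D (9); add D.
Step 2: frontier [B E 11, B C 12, A B 13, A D 1, C D 13] → take A D (1); add A.
Step 3: frontier [A C 1, A E 1, B E 11, B C 12, C D 13] → take A C (1); add C.
Step 4: frontier [A E 1, B E 11, C E 5] → take A E (1); add E.
The 4th edge added is A E.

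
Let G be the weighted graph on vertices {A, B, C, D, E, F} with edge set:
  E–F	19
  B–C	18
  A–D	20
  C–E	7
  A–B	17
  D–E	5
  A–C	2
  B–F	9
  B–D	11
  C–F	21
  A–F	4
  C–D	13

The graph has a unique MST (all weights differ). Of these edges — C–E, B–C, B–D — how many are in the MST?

Kruskal's algorithm — process edges by increasing weight (ties by edge label):
A–C (2): add — endpoints in different components.
A–F (4): add — endpoints in different components.
D–E (5): add — endpoints in different components.
C–E (7): add — endpoints in different components.
B–F (9): add — endpoints in different components.
MST edge set: {A–C, A–F, D–E, C–E, B–F}.
Of the listed edges, {C–E} are in the MST → 1.

1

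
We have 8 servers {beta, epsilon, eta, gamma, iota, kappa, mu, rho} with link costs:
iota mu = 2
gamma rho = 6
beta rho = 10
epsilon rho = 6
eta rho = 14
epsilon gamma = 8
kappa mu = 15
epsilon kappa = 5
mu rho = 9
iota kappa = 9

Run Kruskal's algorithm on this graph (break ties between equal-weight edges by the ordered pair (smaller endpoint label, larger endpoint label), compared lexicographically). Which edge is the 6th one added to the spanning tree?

beta-rho

Kruskal's algorithm — process edges by increasing weight (ties by edge label):
iota mu (2): add — endpoints in different components.
epsilon kappa (5): add — endpoints in different components.
epsilon rho (6): add — endpoints in different components.
gamma rho (6): add — endpoints in different components.
epsilon gamma (8): skip — epsilon and gamma already connected.
iota kappa (9): add — endpoints in different components.
mu rho (9): skip — rho and mu already connected.
beta rho (10): add — endpoints in different components.
eta rho (14): add — endpoints in different components.
The 6th edge added is beta rho.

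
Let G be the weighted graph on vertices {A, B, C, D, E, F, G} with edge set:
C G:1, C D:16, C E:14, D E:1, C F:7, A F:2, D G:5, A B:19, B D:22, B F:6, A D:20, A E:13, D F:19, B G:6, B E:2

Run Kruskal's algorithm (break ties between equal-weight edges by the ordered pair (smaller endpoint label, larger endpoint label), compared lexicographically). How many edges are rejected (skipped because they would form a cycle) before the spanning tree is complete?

Kruskal: consider edges lightest-first.
C G (1): add — endpoints in different components.
D E (1): add — endpoints in different components.
A F (2): add — endpoints in different components.
B E (2): add — endpoints in different components.
D G (5): add — endpoints in different components.
B F (6): add — endpoints in different components.
Edges rejected before the tree was complete: 0.

0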